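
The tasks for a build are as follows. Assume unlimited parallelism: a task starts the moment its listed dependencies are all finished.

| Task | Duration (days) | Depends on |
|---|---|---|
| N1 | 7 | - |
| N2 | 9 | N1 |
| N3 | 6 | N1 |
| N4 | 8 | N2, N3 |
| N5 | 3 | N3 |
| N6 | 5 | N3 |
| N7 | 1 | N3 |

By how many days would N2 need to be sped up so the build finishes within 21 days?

Current finish: 24 days; target: 21.
N2 is on every critical path, so each day cut from N2 cuts the finish by one (this holds down to a finish of 21).
Need 24 − 21 = 3 days off N2 → N2 becomes 6 days, finish becomes 21.

3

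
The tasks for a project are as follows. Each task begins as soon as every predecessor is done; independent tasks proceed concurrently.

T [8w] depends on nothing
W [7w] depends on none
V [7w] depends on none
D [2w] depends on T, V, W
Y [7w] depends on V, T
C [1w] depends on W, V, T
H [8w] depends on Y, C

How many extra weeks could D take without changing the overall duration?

13

Critical path: T→Y→H = 8+7+8 = 23, so the finish is 23 weeks.
D finishes as early as 10 and must finish by 23.
So D can slip 23 − 10 = 13 weeks.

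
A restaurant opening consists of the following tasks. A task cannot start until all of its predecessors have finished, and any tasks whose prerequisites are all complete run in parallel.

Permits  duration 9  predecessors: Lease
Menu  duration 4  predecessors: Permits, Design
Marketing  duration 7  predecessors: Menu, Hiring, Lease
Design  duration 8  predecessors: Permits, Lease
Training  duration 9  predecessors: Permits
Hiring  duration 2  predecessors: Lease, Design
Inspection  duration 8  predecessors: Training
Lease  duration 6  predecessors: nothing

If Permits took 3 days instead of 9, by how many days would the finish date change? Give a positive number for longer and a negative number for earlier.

-6

The binding path is Lease→Permits→Design→Menu→Marketing = 6+9+8+4+7 = 34; finish at 34 days.
Permits is on the critical path; changing it to 3 makes that path 28 days.
No other chain overtakes it, so the finish is 28 days.
Change in finish: 28 − 34 = -6 days.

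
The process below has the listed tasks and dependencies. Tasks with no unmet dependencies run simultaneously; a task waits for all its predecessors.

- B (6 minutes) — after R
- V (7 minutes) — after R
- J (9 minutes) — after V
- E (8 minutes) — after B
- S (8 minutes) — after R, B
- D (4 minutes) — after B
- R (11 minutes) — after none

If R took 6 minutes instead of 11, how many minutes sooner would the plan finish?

5

Critical path before the change: R→V→J = 11+7+9 = 27 giving 27 minutes.
R lies on that path, so at 6 minutes the path becomes 22 minutes.
No other chain overtakes it, so the finish is 22 minutes.
Change in finish: 22 − 27 = -5 minutes.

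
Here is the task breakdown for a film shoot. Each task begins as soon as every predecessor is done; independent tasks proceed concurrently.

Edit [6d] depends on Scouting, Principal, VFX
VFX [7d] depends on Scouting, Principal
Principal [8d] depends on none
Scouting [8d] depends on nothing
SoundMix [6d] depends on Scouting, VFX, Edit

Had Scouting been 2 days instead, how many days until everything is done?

27

As given, the longest chain is Scouting→VFX→Edit→SoundMix = 8+7+6+6 = 27, so the finish is 27 days.
Since Scouting is critical, the -6 change carries straight to that chain (now 21 days).
The binding chain switches to Principal→VFX→Edit→SoundMix = 8+7+6+6 = 27; finish 27 days.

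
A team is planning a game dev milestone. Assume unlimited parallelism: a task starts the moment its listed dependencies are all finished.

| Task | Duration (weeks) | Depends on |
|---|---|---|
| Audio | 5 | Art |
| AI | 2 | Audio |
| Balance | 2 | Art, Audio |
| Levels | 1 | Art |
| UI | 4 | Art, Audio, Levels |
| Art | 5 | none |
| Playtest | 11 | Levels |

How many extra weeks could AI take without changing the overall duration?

Art→Levels→Playtest = 5+1+11 = 17 sets the makespan at 17 weeks.
AI finishes as early as 12 and must finish by 17.
Float = 17 − 12 = 5.

5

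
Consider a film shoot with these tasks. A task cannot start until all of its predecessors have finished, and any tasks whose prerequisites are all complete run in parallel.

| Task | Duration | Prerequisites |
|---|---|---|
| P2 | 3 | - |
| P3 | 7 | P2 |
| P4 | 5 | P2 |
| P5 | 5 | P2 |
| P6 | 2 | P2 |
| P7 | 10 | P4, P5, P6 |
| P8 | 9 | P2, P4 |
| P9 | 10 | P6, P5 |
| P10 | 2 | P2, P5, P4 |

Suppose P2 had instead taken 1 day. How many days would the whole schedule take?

The binding path is P2→P4→P7 = 3+5+10 = 18; finish at 18 days.
P2 lies on that path, so at 1 day the path becomes 16 days.
The critical path is still P2→P4→P7; finish is now 16 days.

16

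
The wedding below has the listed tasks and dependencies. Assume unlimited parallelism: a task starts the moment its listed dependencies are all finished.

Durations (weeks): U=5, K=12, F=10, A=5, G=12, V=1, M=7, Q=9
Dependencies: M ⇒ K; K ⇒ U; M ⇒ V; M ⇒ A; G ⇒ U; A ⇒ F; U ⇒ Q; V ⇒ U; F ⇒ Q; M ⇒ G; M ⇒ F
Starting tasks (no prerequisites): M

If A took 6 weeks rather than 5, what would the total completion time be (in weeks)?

33

The binding path is M→G→U→Q = 7+12+5+9 = 33; finish at 33 weeks.
A is off the critical path — its longest chain is 31 weeks, giving 2 of slack.
That remains the longest chain; total 33 weeks.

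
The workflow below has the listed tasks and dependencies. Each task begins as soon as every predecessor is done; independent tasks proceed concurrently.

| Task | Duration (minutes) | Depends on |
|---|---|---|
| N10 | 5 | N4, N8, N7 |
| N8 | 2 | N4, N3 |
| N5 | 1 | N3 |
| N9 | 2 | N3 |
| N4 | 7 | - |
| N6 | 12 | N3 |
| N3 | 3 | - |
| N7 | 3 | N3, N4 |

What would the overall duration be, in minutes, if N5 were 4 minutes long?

15

Baseline: N3→N6 = 3+12 = 15 → 15 minutes.
N5 is off the critical path — its longest chain is 4 minutes, giving 11 of slack.
That remains the longest chain; total 15 minutes.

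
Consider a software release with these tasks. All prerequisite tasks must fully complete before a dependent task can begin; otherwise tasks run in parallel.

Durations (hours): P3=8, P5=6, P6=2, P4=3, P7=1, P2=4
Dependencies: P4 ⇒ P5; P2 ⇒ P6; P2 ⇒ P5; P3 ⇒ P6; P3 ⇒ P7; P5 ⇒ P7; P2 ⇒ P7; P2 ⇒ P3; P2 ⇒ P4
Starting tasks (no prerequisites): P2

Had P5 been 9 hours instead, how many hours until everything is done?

17

The binding path is P2→P4→P5→P7 = 4+3+6+1 = 14; finish at 14 hours.
P5 is on the critical path; changing it to 9 makes that path 17 hours.
That remains the longest chain; total 17 hours.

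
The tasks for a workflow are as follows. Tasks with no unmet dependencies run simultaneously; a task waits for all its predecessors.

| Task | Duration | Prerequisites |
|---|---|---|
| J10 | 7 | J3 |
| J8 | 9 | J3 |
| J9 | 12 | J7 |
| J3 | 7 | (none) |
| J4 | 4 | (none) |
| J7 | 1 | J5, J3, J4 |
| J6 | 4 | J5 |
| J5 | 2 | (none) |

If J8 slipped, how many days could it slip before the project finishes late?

4

The longest chain is J3→J7→J9 = 7+1+12 = 20; overall finish 20 days.
Longest path through J8: 16 days (earliest finish 16, latest finish 20).
Float = 20 − 16 = 4.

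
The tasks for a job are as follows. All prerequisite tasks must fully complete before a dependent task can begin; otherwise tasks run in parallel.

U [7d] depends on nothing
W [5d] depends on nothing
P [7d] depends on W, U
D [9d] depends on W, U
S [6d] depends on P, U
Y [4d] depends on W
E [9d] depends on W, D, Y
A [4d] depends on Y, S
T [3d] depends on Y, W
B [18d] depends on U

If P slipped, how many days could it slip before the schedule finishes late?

1

U→D→E = 7+9+9 = 25 sets the makespan at 25 days.
Longest path through P: 24 days (earliest finish 14, latest finish 15).
Float = 25 − 24 = 1.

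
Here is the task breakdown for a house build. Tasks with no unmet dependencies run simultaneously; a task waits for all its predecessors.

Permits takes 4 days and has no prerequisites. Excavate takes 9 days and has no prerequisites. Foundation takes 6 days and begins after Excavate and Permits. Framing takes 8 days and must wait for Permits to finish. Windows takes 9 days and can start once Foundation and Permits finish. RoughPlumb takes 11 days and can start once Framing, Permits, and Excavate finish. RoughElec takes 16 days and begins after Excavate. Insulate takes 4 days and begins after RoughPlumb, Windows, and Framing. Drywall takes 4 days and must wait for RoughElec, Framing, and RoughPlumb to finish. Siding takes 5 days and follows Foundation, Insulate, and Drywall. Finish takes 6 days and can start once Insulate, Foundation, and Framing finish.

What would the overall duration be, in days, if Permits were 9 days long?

As given, the longest chain is Excavate→Foundation→Windows→Insulate→Finish = 9+6+9+4+6 = 34, so the finish is 34 days.
Permits has 1 day of float (longest path through it is 33).
Now Permits→Framing→RoughPlumb→Insulate→Finish = 9+8+11+4+6 = 38 is longest, so the finish becomes 38 days.

38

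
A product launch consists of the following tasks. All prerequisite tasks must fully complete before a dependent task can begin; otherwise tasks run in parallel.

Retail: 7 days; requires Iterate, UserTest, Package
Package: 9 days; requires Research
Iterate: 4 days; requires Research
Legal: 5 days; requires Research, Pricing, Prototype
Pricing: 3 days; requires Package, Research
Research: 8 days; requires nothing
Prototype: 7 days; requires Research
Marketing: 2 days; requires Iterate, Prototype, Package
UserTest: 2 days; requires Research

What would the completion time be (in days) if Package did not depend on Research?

20

Before: longest chain Research→Package→Pricing→Legal = 8+9+3+5 = 25, finish 25.
Without Research→Package, Package's earliest start moves from 8 to 0.
After: Research→Prototype→Legal = 8+7+5 = 20 → 20 days.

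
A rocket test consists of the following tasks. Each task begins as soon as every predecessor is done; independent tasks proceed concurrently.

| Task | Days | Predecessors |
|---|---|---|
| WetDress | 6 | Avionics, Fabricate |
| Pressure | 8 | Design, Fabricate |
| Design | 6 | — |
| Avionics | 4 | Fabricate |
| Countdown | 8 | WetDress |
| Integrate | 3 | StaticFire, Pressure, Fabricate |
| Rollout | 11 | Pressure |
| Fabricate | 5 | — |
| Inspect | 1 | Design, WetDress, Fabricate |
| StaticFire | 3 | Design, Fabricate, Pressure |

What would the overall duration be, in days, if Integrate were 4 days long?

Critical path before the change: Design→Pressure→Rollout = 6+8+11 = 25 giving 25 days.
Integrate is off the critical path — its longest chain is 20 days, giving 5 of slack.
That remains the longest chain; total 25 days.

25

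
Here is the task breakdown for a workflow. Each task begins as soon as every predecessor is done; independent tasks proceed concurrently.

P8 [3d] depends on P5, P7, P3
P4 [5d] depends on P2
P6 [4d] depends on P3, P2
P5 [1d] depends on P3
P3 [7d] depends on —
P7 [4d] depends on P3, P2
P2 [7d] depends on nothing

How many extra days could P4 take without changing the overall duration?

2

P2→P7→P8 = 7+4+3 = 14 sets the makespan at 14 days.
P4 finishes as early as 12 and must finish by 14.
Slack of P4 = 9 − 7 = 2 days.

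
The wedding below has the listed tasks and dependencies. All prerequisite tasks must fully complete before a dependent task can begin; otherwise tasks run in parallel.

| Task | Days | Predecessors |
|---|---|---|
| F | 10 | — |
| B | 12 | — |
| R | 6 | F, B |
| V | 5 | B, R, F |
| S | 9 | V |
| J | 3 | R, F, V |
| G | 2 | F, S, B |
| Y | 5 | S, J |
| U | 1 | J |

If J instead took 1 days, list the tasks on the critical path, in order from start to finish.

B, R, V, S, Y

Actual critical path: B→R→V→S→Y = 12+6+5+9+5 = 37 ⇒ 37 days.
J is off the critical path — its longest chain is 31 days, giving 6 of slack.
The critical path is still B→R→V→S→Y; finish is now 37 days.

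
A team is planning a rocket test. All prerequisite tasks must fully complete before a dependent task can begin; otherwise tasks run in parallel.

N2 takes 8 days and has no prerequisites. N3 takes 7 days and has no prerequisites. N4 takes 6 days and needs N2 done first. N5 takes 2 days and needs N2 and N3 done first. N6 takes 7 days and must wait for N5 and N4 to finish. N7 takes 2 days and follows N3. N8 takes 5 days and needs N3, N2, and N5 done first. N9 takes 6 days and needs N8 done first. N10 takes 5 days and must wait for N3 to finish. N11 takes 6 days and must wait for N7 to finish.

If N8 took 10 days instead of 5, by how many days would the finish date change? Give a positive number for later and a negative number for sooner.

As given, the longest chain is N2→N5→N8→N9 = 8+2+5+6 = 21, so the finish is 21 days.
N8 is on the critical path; changing it to 10 makes that path 26 days.
No other chain overtakes it, so the finish is 26 days.
Change in finish: 26 − 21 = +5 days.

5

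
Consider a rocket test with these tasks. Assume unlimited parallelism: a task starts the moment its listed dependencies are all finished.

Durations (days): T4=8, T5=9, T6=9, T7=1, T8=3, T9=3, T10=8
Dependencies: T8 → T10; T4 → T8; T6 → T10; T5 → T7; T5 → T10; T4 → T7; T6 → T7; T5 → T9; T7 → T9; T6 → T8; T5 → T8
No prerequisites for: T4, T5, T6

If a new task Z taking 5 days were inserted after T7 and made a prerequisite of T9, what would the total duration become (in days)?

20

Originally the schedule takes 20 days.
With Z inserted, T9 now waits for max(T7, T5, Z).
New critical path: T5→T8→T10 = 9+3+8 = 20 ⇒ 20 days.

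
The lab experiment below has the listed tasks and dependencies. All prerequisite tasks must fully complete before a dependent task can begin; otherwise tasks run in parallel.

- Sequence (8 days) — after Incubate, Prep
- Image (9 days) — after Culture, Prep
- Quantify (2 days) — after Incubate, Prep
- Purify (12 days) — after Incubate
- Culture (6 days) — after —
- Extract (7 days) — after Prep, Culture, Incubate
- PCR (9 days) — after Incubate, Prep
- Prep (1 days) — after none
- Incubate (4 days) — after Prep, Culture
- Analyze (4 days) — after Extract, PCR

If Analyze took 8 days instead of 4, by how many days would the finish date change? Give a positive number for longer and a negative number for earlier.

4

Critical path before the change: Culture→Incubate→PCR→Analyze = 6+4+9+4 = 23 giving 23 days.
Analyze is on the critical path; changing it to 8 makes that path 27 days.
The critical path is still Culture→Incubate→PCR→Analyze; finish is now 27 days.
Change in finish: 27 − 23 = +4 days.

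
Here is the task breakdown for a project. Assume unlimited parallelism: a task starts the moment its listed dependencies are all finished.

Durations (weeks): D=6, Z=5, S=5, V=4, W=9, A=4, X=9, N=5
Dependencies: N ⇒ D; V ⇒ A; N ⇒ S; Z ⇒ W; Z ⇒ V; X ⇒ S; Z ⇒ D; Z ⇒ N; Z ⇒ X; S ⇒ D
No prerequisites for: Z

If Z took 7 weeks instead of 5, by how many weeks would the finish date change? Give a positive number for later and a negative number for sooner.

2

Baseline: Z→X→S→D = 5+9+5+6 = 25 → 25 weeks.
Z is on the critical path; changing it to 7 makes that path 27 weeks.
The critical path is still Z→X→S→D; finish is now 27 weeks.
Change in finish: 27 − 25 = +2 weeks.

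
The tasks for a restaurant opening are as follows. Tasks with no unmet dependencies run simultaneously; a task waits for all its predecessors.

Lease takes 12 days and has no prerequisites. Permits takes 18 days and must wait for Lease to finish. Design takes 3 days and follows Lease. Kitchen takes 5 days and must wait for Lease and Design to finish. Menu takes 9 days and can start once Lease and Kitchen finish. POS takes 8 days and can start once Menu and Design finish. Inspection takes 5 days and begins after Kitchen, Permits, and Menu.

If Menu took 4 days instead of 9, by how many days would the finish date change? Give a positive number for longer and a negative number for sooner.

Actual critical path: Lease→Design→Kitchen→Menu→POS = 12+3+5+9+8 = 37 ⇒ 37 days.
Menu is on the critical path; changing it to 4 makes that path 32 days.
New critical path: Lease→Permits→Inspection = 12+18+5 = 35 ⇒ 35 days.
Change in finish: 35 − 37 = -2 days.

-2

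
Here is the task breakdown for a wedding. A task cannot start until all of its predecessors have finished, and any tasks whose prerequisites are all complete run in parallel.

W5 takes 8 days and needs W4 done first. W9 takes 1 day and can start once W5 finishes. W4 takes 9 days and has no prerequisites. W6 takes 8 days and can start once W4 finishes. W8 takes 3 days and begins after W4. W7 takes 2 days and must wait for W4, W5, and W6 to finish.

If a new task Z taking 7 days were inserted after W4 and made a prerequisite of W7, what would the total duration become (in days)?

Originally the job takes 19 days.
With Z inserted, W7 now waits for max(W4, W5, W6, Z).
New critical path: W4→W5→W7 = 9+8+2 = 19 ⇒ 19 days.

19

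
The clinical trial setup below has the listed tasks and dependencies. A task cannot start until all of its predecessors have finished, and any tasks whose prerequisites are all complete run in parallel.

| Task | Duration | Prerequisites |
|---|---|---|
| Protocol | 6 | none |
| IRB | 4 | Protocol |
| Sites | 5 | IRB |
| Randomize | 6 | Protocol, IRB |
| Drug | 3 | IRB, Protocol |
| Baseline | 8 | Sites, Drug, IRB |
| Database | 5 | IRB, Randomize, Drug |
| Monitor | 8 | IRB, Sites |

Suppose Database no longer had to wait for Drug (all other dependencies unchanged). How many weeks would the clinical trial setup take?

23

Original critical path: Protocol→IRB→Sites→Baseline = 6+4+5+8 = 23 ⇒ 23 weeks.
Dropping Drug→Database doesn't change Database's earliest start (16); another predecessor still binds.
The longest chain is now Protocol→IRB→Sites→Baseline = 6+4+5+8 = 23, so the clinical trial setup takes 23 weeks.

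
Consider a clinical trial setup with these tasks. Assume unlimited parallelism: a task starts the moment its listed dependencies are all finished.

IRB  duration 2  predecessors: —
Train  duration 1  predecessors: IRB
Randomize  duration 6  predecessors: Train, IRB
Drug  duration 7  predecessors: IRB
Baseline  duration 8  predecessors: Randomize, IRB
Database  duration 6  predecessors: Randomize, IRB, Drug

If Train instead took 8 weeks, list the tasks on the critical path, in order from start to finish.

Actual critical path: IRB→Train→Randomize→Baseline = 2+1+6+8 = 17 ⇒ 17 weeks.
Train lies on that path, so at 8 weeks the path becomes 24 weeks.
The critical path is still IRB→Train→Randomize→Baseline; finish is now 24 weeks.

IRB, Train, Randomize, Baseline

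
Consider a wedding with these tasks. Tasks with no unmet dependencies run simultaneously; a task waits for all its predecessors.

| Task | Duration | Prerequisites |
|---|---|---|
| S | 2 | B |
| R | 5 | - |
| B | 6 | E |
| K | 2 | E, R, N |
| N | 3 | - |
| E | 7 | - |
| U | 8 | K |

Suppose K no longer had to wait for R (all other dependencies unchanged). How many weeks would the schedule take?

With the dependency in place, E→K→U = 7+2+8 = 17 sets the finish at 17 weeks.
Dropping R→K doesn't change K's earliest start (7); another predecessor still binds.
The longest chain is now E→K→U = 7+2+8 = 17, so the schedule takes 17 weeks.

17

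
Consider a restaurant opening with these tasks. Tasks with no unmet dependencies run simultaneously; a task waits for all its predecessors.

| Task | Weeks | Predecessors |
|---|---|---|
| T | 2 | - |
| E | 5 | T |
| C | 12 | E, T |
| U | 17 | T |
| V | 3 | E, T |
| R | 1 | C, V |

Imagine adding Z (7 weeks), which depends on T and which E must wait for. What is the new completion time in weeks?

Originally the plan takes 20 weeks.
With Z inserted, E now waits for max(T, Z).
New critical path: T→Z→E→C→R = 2+7+5+12+1 = 27 ⇒ 27 weeks.

27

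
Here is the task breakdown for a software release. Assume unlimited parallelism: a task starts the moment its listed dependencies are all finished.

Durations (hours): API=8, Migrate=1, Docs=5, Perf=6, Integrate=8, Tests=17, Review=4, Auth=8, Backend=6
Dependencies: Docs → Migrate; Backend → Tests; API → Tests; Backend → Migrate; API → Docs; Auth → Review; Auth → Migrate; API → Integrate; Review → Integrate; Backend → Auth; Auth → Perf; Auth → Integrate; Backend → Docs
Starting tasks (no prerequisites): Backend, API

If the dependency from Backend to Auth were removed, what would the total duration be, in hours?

25

Before: longest chain Backend→Auth→Review→Integrate = 6+8+4+8 = 26, finish 26.
Without Backend→Auth, Auth's earliest start moves from 6 to 0.
After: API→Tests = 8+17 = 25 → 25 hours.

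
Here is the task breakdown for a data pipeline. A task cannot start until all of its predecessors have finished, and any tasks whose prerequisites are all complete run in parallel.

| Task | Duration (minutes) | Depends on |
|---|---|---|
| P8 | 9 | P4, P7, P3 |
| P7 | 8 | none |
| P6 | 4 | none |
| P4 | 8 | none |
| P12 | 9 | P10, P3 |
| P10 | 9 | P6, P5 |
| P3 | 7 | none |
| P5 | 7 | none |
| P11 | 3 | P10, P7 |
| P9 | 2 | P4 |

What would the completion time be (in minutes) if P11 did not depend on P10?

25

With the dependency in place, P5→P10→P12 = 7+9+9 = 25 sets the finish at 25 minutes.
Without P10→P11, P11's earliest start moves from 16 to 8.
New critical path: P5→P10→P12 = 7+9+9 = 25 ⇒ 25 minutes.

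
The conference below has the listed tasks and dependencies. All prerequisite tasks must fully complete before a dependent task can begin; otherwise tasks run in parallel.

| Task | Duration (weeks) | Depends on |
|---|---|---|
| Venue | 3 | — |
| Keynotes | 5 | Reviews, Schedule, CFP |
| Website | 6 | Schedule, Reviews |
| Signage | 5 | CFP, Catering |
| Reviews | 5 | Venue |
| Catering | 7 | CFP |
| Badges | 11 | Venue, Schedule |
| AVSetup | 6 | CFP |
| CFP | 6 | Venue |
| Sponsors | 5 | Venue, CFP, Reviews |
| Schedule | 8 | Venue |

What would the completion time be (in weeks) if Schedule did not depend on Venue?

Original critical path: Venue→Schedule→Badges = 3+8+11 = 22 ⇒ 22 weeks.
Without Venue→Schedule, Schedule's earliest start moves from 3 to 0.
The longest chain is now Venue→CFP→Catering→Signage = 3+6+7+5 = 21, so the schedule takes 21 weeks.

21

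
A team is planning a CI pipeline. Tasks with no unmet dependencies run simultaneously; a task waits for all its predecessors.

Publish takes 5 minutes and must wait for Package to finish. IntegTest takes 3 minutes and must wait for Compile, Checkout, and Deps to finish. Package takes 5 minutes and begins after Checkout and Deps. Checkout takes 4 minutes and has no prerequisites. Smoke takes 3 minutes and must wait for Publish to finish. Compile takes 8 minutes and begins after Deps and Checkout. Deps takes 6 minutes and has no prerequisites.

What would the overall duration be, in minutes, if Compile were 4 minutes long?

19

The binding path is Deps→Package→Publish→Smoke = 6+5+5+3 = 19; finish at 19 minutes.
The longest path through Compile is only 17 minutes, so Compile has float 2.
No other chain overtakes it, so the finish is 19 minutes.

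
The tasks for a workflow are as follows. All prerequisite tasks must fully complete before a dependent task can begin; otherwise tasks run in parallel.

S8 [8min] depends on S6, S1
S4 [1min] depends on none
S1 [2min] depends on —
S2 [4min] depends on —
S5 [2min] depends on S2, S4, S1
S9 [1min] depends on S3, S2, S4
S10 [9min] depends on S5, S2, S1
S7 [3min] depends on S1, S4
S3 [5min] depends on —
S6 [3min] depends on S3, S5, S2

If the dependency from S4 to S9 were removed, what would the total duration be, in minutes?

Original critical path: S2→S5→S6→S8 = 4+2+3+8 = 17 ⇒ 17 minutes.
Dropping S4→S9 doesn't change S9's earliest start (5); another predecessor still binds.
After: S2→S5→S6→S8 = 4+2+3+8 = 17 → 17 minutes.

17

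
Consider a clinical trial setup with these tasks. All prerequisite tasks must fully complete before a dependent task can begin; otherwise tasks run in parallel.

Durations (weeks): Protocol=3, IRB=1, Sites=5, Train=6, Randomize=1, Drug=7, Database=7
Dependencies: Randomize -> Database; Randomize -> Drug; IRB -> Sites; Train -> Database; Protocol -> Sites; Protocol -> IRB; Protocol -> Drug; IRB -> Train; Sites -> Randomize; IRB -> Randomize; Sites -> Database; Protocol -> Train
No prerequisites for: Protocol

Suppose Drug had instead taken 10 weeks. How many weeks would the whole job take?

The binding path is Protocol→IRB→Sites→Randomize→Drug = 3+1+5+1+7 = 17; finish at 17 weeks.
Drug lies on that path, so at 10 weeks the path becomes 20 weeks.
That remains the longest chain; total 20 weeks.

20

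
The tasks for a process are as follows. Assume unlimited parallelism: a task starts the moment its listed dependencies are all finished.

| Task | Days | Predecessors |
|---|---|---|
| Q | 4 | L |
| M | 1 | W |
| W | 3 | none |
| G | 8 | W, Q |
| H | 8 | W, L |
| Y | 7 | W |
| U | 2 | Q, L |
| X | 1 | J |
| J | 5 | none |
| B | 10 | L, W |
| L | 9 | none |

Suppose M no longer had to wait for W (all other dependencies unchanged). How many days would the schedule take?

21

Original critical path: L→Q→G = 9+4+8 = 21 ⇒ 21 days.
Without W→M, M's earliest start moves from 3 to 0.
New critical path: L→Q→G = 9+4+8 = 21 ⇒ 21 days.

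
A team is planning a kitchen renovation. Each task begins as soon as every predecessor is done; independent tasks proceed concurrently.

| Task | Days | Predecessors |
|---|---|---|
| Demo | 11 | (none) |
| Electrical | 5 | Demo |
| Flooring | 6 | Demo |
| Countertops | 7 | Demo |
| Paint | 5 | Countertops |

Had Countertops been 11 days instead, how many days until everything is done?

Critical path before the change: Demo→Countertops→Paint = 11+7+5 = 23 giving 23 days.
Countertops is on the critical path; changing it to 11 makes that path 27 days.
That remains the longest chain; total 27 days.

27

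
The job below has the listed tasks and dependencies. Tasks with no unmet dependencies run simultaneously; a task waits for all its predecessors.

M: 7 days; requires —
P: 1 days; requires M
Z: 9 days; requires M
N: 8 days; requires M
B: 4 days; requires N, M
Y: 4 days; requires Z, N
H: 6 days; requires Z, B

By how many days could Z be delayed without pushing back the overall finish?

Critical path: M→N→B→H = 7+8+4+6 = 25, so the finish is 25 days.
Longest path through Z: 22 days (earliest finish 16, latest finish 19).
So Z can slip 19 − 16 = 3 days.

3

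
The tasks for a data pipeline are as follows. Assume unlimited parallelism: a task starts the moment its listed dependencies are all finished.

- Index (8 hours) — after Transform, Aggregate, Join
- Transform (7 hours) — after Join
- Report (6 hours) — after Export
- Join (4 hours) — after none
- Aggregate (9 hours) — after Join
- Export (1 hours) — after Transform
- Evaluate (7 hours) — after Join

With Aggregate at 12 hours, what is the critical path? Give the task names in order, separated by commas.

Join, Aggregate, Index

Baseline: Join→Aggregate→Index = 4+9+8 = 21 → 21 hours.
Aggregate is on the critical path; changing it to 12 makes that path 24 hours.
No other chain overtakes it, so the finish is 24 hours.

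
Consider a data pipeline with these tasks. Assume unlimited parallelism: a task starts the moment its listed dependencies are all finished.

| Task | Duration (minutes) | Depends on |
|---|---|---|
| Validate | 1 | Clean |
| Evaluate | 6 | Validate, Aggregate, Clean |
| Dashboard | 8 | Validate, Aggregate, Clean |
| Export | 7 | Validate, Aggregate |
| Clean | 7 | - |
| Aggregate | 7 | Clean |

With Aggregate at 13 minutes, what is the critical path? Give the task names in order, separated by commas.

As given, the longest chain is Clean→Aggregate→Dashboard = 7+7+8 = 22, so the finish is 22 minutes.
Since Aggregate is critical, the +6 change carries straight to that chain (now 28 minutes).
The critical path is still Clean→Aggregate→Dashboard; finish is now 28 minutes.

Clean, Aggregate, Dashboard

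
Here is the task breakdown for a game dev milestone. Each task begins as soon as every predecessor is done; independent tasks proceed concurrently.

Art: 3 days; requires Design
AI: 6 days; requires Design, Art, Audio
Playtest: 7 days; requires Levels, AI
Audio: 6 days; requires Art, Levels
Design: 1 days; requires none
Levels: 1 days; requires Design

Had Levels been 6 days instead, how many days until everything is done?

26

Baseline: Design→Art→Audio→AI→Playtest = 1+3+6+6+7 = 23 → 23 days.
The longest path through Levels is only 21 days, so Levels has float 2.
Now Design→Levels→Audio→AI→Playtest = 1+6+6+6+7 = 26 is longest, so the finish becomes 26 days.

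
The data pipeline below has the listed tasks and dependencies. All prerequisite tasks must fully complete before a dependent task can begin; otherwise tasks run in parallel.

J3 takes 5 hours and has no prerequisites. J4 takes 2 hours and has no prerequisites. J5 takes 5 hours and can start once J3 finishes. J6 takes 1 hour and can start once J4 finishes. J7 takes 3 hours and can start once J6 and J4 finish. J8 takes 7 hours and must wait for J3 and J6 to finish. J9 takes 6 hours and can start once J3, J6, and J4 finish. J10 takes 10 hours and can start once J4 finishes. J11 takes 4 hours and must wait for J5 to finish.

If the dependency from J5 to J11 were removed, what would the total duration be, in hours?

12

With the dependency in place, J3→J5→J11 = 5+5+4 = 14 sets the finish at 14 hours.
Without J5→J11, J11's earliest start moves from 10 to 0.
New critical path: J3→J8 = 5+7 = 12 ⇒ 12 hours.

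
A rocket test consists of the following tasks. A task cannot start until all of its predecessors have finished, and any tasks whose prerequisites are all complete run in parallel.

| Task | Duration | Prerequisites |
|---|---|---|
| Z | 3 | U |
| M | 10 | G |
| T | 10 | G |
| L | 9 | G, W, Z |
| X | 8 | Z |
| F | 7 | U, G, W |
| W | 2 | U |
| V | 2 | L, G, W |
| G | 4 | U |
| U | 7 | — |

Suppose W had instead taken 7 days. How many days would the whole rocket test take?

25

Baseline: U→G→L→V = 7+4+9+2 = 22 → 22 days.
The longest path through W is only 20 days, so W has float 2.
Now U→W→L→V = 7+7+9+2 = 25 is longest, so the finish becomes 25 days.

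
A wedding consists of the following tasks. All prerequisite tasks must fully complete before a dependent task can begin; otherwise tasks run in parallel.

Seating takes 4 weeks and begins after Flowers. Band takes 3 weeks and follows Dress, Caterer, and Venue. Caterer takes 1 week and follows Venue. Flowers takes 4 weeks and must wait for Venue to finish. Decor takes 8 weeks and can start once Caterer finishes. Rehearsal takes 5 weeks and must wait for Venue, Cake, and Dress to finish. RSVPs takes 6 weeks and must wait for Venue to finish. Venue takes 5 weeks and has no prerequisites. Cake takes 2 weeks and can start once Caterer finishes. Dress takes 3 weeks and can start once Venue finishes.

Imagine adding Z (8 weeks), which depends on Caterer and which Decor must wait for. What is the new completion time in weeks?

Originally the schedule takes 14 weeks.
With Z inserted, Decor now waits for max(Caterer, Z).
New critical path: Venue→Caterer→Z→Decor = 5+1+8+8 = 22 ⇒ 22 weeks.

22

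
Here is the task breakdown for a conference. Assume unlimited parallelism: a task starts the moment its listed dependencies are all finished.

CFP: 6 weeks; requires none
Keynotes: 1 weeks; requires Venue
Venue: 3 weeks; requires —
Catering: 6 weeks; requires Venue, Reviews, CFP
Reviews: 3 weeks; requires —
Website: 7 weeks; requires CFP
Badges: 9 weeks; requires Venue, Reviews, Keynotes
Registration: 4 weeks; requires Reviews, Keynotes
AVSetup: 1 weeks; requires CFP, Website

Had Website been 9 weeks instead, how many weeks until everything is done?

16

Critical path before the change: CFP→Website→AVSetup = 6+7+1 = 14 giving 14 weeks.
Website is on the critical path; changing it to 9 makes that path 16 weeks.
The critical path is still CFP→Website→AVSetup; finish is now 16 weeks.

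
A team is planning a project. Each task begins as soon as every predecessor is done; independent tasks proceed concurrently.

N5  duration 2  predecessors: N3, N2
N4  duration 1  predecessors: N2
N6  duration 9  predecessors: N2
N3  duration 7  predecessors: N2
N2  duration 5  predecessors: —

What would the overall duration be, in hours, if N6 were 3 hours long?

14

Critical path before the change: N2→N6 = 5+9 = 14 giving 14 hours.
Since N6 is critical, the -6 change carries straight to that chain (now 8 hours).
The binding chain switches to N2→N3→N5 = 5+7+2 = 14; finish 14 hours.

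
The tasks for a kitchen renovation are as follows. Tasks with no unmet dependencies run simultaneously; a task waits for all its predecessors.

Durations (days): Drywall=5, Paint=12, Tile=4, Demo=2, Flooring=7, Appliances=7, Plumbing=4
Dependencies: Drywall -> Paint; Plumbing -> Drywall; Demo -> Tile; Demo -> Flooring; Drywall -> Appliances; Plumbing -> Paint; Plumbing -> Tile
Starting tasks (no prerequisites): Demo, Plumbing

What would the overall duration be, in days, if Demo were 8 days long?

Baseline: Plumbing→Drywall→Paint = 4+5+12 = 21 → 21 days.
Demo has 12 days of float (longest path through it is 9).
The critical path is still Plumbing→Drywall→Paint; finish is now 21 days.

21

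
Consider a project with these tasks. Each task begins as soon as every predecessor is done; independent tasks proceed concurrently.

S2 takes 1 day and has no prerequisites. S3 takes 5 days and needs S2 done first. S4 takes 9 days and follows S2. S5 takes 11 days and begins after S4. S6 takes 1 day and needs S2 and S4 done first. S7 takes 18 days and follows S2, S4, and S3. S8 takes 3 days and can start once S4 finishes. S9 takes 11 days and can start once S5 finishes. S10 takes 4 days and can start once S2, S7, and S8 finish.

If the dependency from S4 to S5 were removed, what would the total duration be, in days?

With the dependency in place, S2→S4→S5→S9 = 1+9+11+11 = 32 sets the finish at 32 days.
Without S4→S5, S5's earliest start moves from 10 to 0.
The longest chain is now S2→S4→S7→S10 = 1+9+18+4 = 32, so the schedule takes 32 days.

32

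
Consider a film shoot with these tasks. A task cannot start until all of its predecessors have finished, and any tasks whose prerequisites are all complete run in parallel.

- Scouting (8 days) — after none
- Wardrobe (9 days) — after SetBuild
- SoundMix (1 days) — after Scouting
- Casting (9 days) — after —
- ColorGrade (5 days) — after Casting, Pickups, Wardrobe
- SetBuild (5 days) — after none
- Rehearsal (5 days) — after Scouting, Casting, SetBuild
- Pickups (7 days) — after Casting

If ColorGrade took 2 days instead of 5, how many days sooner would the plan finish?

3

Baseline: Casting→Pickups→ColorGrade = 9+7+5 = 21 → 21 days.
Since ColorGrade is critical, the -3 change carries straight to that chain (now 18 days).
That remains the longest chain; total 18 days.
Change in finish: 18 − 21 = -3 days.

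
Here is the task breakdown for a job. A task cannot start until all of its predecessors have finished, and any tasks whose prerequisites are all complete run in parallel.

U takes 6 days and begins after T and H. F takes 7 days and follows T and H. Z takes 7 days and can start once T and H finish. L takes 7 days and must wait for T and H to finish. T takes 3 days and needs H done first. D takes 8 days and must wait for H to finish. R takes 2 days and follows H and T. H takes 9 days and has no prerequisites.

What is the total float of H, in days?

H→T→L = 9+3+7 = 19 sets the makespan at 19 days.
H finishes as early as 9 and must finish by 9.
So H can slip 9 − 9 = 0 days.

0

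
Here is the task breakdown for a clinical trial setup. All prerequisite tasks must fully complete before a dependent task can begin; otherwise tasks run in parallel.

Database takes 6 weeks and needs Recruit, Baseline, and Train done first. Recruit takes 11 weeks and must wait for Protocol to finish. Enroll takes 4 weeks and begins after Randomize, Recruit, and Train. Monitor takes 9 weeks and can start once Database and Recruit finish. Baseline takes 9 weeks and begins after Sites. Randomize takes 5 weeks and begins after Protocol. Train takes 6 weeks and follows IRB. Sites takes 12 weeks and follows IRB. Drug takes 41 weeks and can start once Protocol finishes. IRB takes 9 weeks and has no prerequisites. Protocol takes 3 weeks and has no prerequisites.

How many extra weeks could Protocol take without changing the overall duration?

1

The longest chain is IRB→Sites→Baseline→Database→Monitor = 9+12+9+6+9 = 45; overall finish 45 weeks.
The longest chain containing Protocol totals 44 weeks.
Slack of Protocol = 1 − 0 = 1 week.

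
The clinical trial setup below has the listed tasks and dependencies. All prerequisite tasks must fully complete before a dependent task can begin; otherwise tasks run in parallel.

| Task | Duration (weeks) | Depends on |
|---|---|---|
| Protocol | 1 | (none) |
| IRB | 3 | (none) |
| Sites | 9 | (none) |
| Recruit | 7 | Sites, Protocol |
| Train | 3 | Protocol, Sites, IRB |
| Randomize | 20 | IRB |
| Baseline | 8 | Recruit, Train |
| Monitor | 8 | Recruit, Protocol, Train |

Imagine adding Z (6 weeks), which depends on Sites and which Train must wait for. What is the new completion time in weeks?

26

Originally the plan takes 24 weeks.
With Z inserted, Train now waits for max(Protocol, Sites, IRB, Z).
New critical path: Sites→Z→Train→Baseline = 9+6+3+8 = 26 ⇒ 26 weeks.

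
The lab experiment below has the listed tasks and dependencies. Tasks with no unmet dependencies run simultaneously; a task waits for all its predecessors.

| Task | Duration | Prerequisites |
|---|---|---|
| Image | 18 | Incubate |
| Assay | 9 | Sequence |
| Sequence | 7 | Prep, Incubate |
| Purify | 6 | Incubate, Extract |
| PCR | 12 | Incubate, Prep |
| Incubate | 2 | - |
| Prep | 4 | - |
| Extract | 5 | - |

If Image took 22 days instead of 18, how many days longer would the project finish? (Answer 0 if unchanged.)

Baseline: Incubate→Image = 2+18 = 20 → 20 days.
Image lies on that path, so at 22 days the path becomes 24 days.
The critical path is still Incubate→Image; finish is now 24 days.
Change in finish: 24 − 20 = +4 days.

4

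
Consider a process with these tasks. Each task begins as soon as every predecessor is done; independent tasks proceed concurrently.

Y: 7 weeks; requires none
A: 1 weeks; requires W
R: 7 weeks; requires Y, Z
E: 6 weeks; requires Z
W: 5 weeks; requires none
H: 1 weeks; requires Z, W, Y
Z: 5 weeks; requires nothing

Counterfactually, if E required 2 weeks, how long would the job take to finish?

14

Actual critical path: Y→R = 7+7 = 14 ⇒ 14 weeks.
E has 3 weeks of float (longest path through it is 11).
That remains the longest chain; total 14 weeks.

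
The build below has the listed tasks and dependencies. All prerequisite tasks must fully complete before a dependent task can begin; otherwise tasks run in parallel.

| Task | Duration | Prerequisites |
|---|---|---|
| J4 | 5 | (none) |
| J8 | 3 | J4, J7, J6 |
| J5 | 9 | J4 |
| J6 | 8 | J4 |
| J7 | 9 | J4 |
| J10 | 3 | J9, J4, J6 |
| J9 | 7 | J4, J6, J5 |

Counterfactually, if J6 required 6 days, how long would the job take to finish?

24

Critical path before the change: J4→J5→J9→J10 = 5+9+7+3 = 24 giving 24 days.
J6 is off the critical path — its longest chain is 23 days, giving 1 of slack.
That remains the longest chain; total 24 days.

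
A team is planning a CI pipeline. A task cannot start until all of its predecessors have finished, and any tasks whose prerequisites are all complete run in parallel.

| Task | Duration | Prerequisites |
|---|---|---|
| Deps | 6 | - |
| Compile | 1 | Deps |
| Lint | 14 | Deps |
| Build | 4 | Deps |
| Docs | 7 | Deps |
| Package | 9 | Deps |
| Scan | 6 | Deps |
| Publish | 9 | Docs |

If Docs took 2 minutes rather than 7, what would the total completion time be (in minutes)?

20

The binding path is Deps→Docs→Publish = 6+7+9 = 22; finish at 22 minutes.
Docs lies on that path, so at 2 minutes the path becomes 17 minutes.
New critical path: Deps→Lint = 6+14 = 20 ⇒ 20 minutes.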